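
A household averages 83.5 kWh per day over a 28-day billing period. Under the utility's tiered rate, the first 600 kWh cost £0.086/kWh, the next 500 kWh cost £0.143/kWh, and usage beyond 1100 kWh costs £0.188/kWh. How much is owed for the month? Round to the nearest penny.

£355.84

Usage = 83.5 kWh/day × 28 days = 2338 kWh
First 600 kWh × £0.086 = £51.60
Next 500 kWh × £0.143 = £71.50
Remaining 1238 kWh × £0.188 = £232.74
Total = £355.84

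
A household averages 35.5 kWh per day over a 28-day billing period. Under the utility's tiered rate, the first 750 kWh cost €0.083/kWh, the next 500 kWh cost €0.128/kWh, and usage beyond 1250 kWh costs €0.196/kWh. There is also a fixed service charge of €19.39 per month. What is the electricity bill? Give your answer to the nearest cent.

Usage = 35.5 kWh/day × 28 days = 994 kWh
First 750 kWh × €0.083 = €62.25
Next 244 kWh × €0.128 = €31.23
Remaining tier: 0 kWh (not reached)
Energy charge = €93.48; + service €19.39 = €112.87

€112.87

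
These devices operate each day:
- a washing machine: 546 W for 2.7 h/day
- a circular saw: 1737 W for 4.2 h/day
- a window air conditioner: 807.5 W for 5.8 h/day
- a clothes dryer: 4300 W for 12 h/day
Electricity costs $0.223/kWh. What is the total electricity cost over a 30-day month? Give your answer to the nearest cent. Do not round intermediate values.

$435.21

washing machine: 546 W × 2.7 h × 30 d = 44,226 Wh = 44.23 kWh
circular saw: 1737 W × 4.2 h × 30 d = 218,862 Wh = 218.9 kWh
window air conditioner: 807.5 W × 5.8 h × 30 d = 140,505 Wh = 140.5 kWh
clothes dryer: 4300 W × 12 h × 30 d = 1,548,000 Wh = 1,548 kWh
Total energy = 44.23 + 218.9 + 140.5 + 1,548 = 1,952 kWh
Cost = 1,952 kWh × $0.223 = $435.21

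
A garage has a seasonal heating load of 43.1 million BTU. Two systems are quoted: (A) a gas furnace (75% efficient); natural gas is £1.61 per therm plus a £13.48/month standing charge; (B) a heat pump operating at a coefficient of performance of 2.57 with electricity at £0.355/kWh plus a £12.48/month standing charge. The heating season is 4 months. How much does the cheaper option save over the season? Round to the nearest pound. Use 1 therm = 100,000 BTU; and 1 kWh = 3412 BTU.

£816

Heat load = 43.1 × 10⁶ BTU = 43,100,000 BTU
Gas: input = 43,100,000 / 0.75 = 57,466,667 BTU = 574.7 therm → 574.7 × £1.61 = £925.21; + 4 × £13.48 standing = £979.13
Heat pump: 43,100,000 BTU / 3412 = 12,630 kWh heat; / 2.57 = 4,915 kWh in → × £0.355 = £1,744.87; + 4 × £12.48 standing = £1,794.79
Difference = |£979.13 − £1,794.79| = £815.66 ≈ £816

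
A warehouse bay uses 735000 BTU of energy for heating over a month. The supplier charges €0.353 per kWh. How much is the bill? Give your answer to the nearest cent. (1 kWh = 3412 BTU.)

735000 BTU × (0.00029308 kWh/BTU) = 215.4 kWh
Cost = 215.4 kWh × €0.353/kWh = €76.04

€76.04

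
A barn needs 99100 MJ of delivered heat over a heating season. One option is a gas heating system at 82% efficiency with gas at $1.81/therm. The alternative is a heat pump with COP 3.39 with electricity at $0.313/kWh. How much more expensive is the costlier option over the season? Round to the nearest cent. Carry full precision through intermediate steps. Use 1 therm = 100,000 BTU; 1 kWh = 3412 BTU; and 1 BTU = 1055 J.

Heat load = 99100 MJ = 99,100,000,000 J / 1055 = 93,933,649 BTU
Gas: input = 93,933,649 / 0.82 = 114,553,231 BTU = 1,146 therm → 1,146 × $1.81 = $2,073.41
Heat pump: 93,933,649 BTU / 3412 = 27,530 kWh heat; / 3.39 = 8,121 kWh in → × $0.313 = $2,541.89
Difference = |$2,073.41 − $2,541.89| = $468.48

$468.48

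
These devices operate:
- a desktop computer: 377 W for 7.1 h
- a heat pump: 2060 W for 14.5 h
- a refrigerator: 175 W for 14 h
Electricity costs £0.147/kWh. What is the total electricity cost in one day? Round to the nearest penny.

£5.14

desktop computer: 377 W × 7.1 h = 2,677 Wh = 2.677 kWh
heat pump: 2060 W × 14.5 h = 29,870 Wh = 29.87 kWh
refrigerator: 175 W × 14 h = 2,450 Wh = 2.45 kWh
Total energy = 2.677 + 29.87 + 2.45 = 35 kWh
Cost = 35 kWh × £0.147 = £5.14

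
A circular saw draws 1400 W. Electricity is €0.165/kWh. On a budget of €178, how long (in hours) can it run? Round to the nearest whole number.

771 h

Energy budget = €178 / €0.165 per kWh = 1,079 kWh = 1,078,788 Wh
Runtime = 1,078,788 Wh / 1400 W = 770.6 h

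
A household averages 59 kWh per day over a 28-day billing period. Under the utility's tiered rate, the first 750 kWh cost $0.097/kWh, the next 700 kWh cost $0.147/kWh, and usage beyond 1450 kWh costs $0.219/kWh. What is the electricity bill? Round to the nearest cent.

Usage = 59 kWh/day × 28 days = 1652 kWh
First 750 kWh × $0.097 = $72.75
Next 700 kWh × $0.147 = $102.90
Remaining 202 kWh × $0.219 = $44.24
Total = $219.89

$219.89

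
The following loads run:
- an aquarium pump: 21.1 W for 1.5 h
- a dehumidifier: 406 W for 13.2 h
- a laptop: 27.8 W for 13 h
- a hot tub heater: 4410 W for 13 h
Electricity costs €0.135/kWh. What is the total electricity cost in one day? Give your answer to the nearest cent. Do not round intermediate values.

€8.52

aquarium pump: 21.1 W × 1.5 h = 32 Wh = 0.03165 kWh
dehumidifier: 406 W × 13.2 h = 5,359 Wh = 5.359 kWh
laptop: 27.8 W × 13 h = 361 Wh = 0.3614 kWh
hot tub heater: 4410 W × 13 h = 57,330 Wh = 57.33 kWh
Total energy = 0.03165 + 5.359 + 0.3614 + 57.33 = 63.08 kWh
Cost = 63.08 kWh × €0.135 = €8.52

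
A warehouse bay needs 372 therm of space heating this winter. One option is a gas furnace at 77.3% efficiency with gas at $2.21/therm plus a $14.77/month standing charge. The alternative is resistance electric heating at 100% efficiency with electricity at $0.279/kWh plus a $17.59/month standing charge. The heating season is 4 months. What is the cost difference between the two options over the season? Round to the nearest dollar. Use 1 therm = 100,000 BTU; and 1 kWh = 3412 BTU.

Heat load = 372 therm × 100,000 = 37,200,000 BTU
Gas: input = 37,200,000 / 0.773 = 48,124,191 BTU = 481.2 therm → 481.2 × $2.21 = $1,063.54; + 4 × $14.77 standing = $1,122.62
Electric: 37,200,000 BTU / 3412 = 10,900 kWh → × $0.279 = $3,041.85; + 4 × $17.59 standing = $3,112.21
Difference = |$1,122.62 − $3,112.21| = $1,989.59 ≈ $1990

$1990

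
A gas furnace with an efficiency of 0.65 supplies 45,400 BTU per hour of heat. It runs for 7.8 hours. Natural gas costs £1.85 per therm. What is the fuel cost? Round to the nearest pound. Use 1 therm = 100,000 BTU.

£10

Heat delivered = 45,400 BTU/h × 7.8 h = 354,120 BTU
Gas input = 354,120 / 0.65 = 544,800 BTU
= 544,800 / 100,000 = 5.448 therm
Cost = 5.448 × £1.85/therm = £10.08 ≈ £10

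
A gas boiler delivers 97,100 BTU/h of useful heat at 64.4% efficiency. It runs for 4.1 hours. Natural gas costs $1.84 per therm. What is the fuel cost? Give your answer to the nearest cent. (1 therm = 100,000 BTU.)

$11.37

Heat delivered = 97,100 BTU/h × 4.1 h = 398,110 BTU
Gas input = 398,110 / 0.644 = 618,183 BTU
= 618,183 / 100,000 = 6.182 therm
Cost = 6.182 × $1.84/therm = $11.37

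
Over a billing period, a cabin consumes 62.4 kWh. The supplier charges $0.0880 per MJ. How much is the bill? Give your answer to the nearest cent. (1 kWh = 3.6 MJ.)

62.4 kWh × (3.6 MJ/kWh) = 224.6 MJ
Cost = 224.6 MJ × $0.0880/MJ = $19.77

$19.77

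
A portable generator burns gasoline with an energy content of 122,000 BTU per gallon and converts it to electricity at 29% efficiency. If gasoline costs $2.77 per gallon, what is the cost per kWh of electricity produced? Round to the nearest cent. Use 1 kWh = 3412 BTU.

Electrical output per gallon = 122,000 BTU × 0.29 / 3412 BTU/kWh = 10.37 kWh
Cost per kWh = $2.77 / 10.37 kWh = $0.267

$0.27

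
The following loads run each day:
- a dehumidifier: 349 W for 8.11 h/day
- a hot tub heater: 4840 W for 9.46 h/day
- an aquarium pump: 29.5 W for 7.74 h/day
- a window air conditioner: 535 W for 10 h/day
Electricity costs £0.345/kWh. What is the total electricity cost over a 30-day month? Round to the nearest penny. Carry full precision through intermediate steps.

£560.92

dehumidifier: 349 W × 8.11 h × 30 d = 84,912 Wh = 84.91 kWh
hot tub heater: 4840 W × 9.46 h × 30 d = 1,373,592 Wh = 1,374 kWh
aquarium pump: 29.5 W × 7.74 h × 30 d = 6,850 Wh = 6.85 kWh
window air conditioner: 535 W × 10 h × 30 d = 160,500 Wh = 160.5 kWh
Total energy = 84.91 + 1,374 + 6.85 + 160.5 = 1,626 kWh
Cost = 1,626 kWh × £0.345 = £560.92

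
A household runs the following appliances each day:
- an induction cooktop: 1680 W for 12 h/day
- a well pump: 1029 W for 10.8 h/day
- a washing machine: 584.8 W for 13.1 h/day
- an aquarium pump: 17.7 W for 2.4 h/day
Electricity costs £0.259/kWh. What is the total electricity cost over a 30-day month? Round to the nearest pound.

induction cooktop: 1680 W × 12 h × 30 d = 604,800 Wh = 604.8 kWh
well pump: 1029 W × 10.8 h × 30 d = 333,396 Wh = 333.4 kWh
washing machine: 584.8 W × 13.1 h × 30 d = 229,826 Wh = 229.8 kWh
aquarium pump: 17.7 W × 2.4 h × 30 d = 1,274 Wh = 1.274 kWh
Total energy = 604.8 + 333.4 + 229.8 + 1.274 = 1,169 kWh
Cost = 1,169 kWh × £0.259 = £302.85 ≈ £303

£303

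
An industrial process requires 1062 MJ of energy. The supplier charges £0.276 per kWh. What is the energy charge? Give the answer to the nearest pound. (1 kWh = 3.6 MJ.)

£81

1062 MJ × (0.27778 kWh/MJ) = 295 kWh
Cost = 295 kWh × £0.276/kWh = £81.42 ≈ £81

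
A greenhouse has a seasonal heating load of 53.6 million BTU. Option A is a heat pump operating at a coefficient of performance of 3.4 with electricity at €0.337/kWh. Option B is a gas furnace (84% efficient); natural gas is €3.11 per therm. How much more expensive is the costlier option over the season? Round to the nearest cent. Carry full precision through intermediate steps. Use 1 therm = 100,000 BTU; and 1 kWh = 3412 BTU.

Heat load = 53.6 × 10⁶ BTU = 53,600,000 BTU
Gas: input = 53,600,000 / 0.84 = 63,809,524 BTU = 638.1 therm → 638.1 × €3.11 = €1,984.48
Heat pump: 53,600,000 BTU / 3412 = 15,710 kWh heat; / 3.4 = 4,620 kWh in → × €0.337 = €1,557.07
Difference = |€1,984.48 − €1,557.07| = €427.41

€427.41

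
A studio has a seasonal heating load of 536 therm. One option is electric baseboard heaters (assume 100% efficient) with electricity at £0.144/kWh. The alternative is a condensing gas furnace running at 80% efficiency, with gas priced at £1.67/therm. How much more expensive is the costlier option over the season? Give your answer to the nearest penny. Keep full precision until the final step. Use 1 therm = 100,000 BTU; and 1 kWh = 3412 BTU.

£1143.23

Heat load = 536 therm × 100,000 = 53,600,000 BTU
Gas: input = 53,600,000 / 0.80 = 67,000,000 BTU = 670 therm → 670 × £1.67 = £1,118.90
Electric: 53,600,000 BTU / 3412 = 15,710 kWh → × £0.144 = £2,262.13
Difference = |£1,118.90 − £2,262.13| = £1,143.23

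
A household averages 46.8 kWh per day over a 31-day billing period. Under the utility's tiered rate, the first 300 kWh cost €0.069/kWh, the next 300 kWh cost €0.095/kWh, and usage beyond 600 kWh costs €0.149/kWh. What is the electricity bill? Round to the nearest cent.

Usage = 46.8 kWh/day × 31 days = 1450.8 kWh
First 300 kWh × €0.069 = €20.70
Next 300 kWh × €0.095 = €28.50
Remaining 850.8 kWh × €0.149 = €126.77
Total = €175.97

€175.97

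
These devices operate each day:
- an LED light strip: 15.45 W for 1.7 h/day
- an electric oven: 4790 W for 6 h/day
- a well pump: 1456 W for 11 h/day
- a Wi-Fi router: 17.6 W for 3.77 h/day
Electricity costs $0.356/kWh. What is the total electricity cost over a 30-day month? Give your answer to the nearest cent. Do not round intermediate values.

LED light strip: 15.45 W × 1.7 h × 30 d = 788 Wh = 0.7879 kWh
electric oven: 4790 W × 6 h × 30 d = 862,200 Wh = 862.2 kWh
well pump: 1456 W × 11 h × 30 d = 480,480 Wh = 480.5 kWh
Wi-Fi router: 17.6 W × 3.77 h × 30 d = 1,991 Wh = 1.991 kWh
Total energy = 0.7879 + 862.2 + 480.5 + 1.991 = 1,345 kWh
Cost = 1,345 kWh × $0.356 = $478.98

$478.98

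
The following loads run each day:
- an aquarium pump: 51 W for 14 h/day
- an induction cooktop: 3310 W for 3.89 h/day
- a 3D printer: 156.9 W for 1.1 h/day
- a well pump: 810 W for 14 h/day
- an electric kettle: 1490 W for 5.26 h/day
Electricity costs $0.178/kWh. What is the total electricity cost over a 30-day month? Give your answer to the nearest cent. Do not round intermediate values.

$175.90

aquarium pump: 51 W × 14 h × 30 d = 21,420 Wh = 21.42 kWh
induction cooktop: 3310 W × 3.89 h × 30 d = 386,277 Wh = 386.3 kWh
3D printer: 156.9 W × 1.1 h × 30 d = 5,178 Wh = 5.178 kWh
well pump: 810 W × 14 h × 30 d = 340,200 Wh = 340.2 kWh
electric kettle: 1490 W × 5.26 h × 30 d = 235,122 Wh = 235.1 kWh
Total energy = 21.42 + 386.3 + 5.178 + 340.2 + 235.1 = 988.2 kWh
Cost = 988.2 kWh × $0.178 = $175.90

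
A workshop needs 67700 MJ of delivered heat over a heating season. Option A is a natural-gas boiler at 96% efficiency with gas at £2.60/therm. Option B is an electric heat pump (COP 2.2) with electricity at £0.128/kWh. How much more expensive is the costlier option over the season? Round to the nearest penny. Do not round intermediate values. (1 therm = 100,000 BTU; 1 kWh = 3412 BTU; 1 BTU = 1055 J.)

Heat load = 67700 MJ = 67,700,000,000 J / 1055 = 64,170,616 BTU
Gas: input = 64,170,616 / 0.96 = 66,844,392 BTU = 668.4 therm → 668.4 × £2.60 = £1,737.95
Heat pump: 64,170,616 BTU / 3412 = 18,810 kWh heat; / 2.2 = 8,549 kWh in → × £0.128 = £1,094.24
Difference = |£1,737.95 − £1,094.24| = £643.71

£643.71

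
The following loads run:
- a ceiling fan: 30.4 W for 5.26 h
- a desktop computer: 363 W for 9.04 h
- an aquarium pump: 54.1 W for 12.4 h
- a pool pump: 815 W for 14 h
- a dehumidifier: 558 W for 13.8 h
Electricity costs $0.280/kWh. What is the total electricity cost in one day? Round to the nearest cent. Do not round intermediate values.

$6.50

ceiling fan: 30.4 W × 5.26 h = 160 Wh = 0.1599 kWh
desktop computer: 363 W × 9.04 h = 3,282 Wh = 3.282 kWh
aquarium pump: 54.1 W × 12.4 h = 671 Wh = 0.6708 kWh
pool pump: 815 W × 14 h = 11,410 Wh = 11.41 kWh
dehumidifier: 558 W × 13.8 h = 7,700 Wh = 7.7 kWh
Total energy = 0.1599 + 3.282 + 0.6708 + 11.41 + 7.7 = 23.22 kWh
Cost = 23.22 kWh × $0.280 = $6.50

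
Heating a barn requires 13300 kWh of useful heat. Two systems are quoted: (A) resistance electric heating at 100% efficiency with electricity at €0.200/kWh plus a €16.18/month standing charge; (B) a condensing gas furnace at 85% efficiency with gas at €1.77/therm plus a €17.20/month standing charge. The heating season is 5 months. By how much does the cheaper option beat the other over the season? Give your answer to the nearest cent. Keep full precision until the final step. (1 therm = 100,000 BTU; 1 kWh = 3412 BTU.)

€1709.94

Heat load = 13300 kWh × 3412 = 45,379,600 BTU
Gas: input = 45,379,600 / 0.85 = 53,387,765 BTU = 533.9 therm → 533.9 × €1.77 = €944.96; + 5 × €17.20 standing = €1,030.96
Electric: 45,379,600 BTU / 3412 = 13,300 kWh → × €0.200 = €2,660.00; + 5 × €16.18 standing = €2,740.90
Difference = |€1,030.96 − €2,740.90| = €1,709.94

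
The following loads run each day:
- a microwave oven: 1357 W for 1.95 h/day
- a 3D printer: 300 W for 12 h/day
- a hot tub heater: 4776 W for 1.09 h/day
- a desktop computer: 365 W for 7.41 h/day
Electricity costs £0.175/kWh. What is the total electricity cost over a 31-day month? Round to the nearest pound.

£77

microwave oven: 1357 W × 1.95 h × 31 d = 82,031 Wh = 82.03 kWh
3D printer: 300 W × 12 h × 31 d = 111,600 Wh = 111.6 kWh
hot tub heater: 4776 W × 1.09 h × 31 d = 161,381 Wh = 161.4 kWh
desktop computer: 365 W × 7.41 h × 31 d = 83,844 Wh = 83.84 kWh
Total energy = 82.03 + 111.6 + 161.4 + 83.84 = 438.9 kWh
Cost = 438.9 kWh × £0.175 = £76.80 ≈ £77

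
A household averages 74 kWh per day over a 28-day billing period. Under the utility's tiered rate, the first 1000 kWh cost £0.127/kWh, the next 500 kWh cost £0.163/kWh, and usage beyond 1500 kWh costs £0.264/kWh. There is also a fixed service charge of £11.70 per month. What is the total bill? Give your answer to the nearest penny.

£371.21

Usage = 74 kWh/day × 28 days = 2072 kWh
First 1000 kWh × £0.127 = £127.00
Next 500 kWh × £0.163 = £81.50
Remaining 572 kWh × £0.264 = £151.01
Energy charge = £359.51; + service £11.70 = £371.21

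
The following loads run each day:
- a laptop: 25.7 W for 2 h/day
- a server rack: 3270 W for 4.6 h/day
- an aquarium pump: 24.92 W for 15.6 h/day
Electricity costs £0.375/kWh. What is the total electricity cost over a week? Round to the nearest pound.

£41

laptop: 25.7 W × 2 h × 7 d = 360 Wh = 0.3598 kWh
server rack: 3270 W × 4.6 h × 7 d = 105,294 Wh = 105.3 kWh
aquarium pump: 24.92 W × 15.6 h × 7 d = 2,721 Wh = 2.721 kWh
Total energy = 0.3598 + 105.3 + 2.721 = 108.4 kWh
Cost = 108.4 kWh × £0.375 = £40.64 ≈ £41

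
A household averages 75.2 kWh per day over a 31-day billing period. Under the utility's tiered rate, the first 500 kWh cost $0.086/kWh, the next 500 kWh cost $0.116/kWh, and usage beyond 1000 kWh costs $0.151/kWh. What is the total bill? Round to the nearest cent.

$302.01

Usage = 75.2 kWh/day × 31 days = 2331.2 kWh
First 500 kWh × $0.086 = $43.00
Next 500 kWh × $0.116 = $58.00
Remaining 1331.2 kWh × $0.151 = $201.01
Total = $302.01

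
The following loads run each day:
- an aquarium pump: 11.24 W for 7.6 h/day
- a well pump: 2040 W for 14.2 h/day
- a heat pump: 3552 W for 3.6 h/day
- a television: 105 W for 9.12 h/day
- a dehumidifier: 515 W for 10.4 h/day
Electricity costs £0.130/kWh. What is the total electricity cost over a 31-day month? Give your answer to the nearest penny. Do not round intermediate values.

aquarium pump: 11.24 W × 7.6 h × 31 d = 2,648 Wh = 2.648 kWh
well pump: 2040 W × 14.2 h × 31 d = 898,008 Wh = 898 kWh
heat pump: 3552 W × 3.6 h × 31 d = 396,403 Wh = 396.4 kWh
television: 105 W × 9.12 h × 31 d = 29,686 Wh = 29.69 kWh
dehumidifier: 515 W × 10.4 h × 31 d = 166,036 Wh = 166 kWh
Total energy = 2.648 + 898 + 396.4 + 29.69 + 166 = 1,493 kWh
Cost = 1,493 kWh × £0.130 = £194.06

£194.06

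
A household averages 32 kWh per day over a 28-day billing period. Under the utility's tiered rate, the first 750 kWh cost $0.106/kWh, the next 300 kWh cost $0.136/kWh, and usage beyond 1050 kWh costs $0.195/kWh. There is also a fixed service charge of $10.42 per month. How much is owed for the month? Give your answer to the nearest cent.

$109.78

Usage = 32 kWh/day × 28 days = 896 kWh
First 750 kWh × $0.106 = $79.50
Next 146 kWh × $0.136 = $19.86
Remaining tier: 0 kWh (not reached)
Energy charge = $99.36; + service $10.42 = $109.78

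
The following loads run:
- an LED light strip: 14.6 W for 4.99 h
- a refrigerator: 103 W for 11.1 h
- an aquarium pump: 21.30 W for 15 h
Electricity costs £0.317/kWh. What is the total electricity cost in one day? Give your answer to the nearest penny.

£0.49

LED light strip: 14.6 W × 4.99 h = 73 Wh = 0.07285 kWh
refrigerator: 103 W × 11.1 h = 1,143 Wh = 1.143 kWh
aquarium pump: 21.30 W × 15 h = 320 Wh = 0.3195 kWh
Total energy = 0.07285 + 1.143 + 0.3195 = 1.536 kWh
Cost = 1.536 kWh × £0.317 = £0.49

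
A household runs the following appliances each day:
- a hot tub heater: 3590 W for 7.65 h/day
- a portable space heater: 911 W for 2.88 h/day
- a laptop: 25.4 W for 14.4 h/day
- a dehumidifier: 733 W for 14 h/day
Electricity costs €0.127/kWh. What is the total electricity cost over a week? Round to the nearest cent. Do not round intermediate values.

hot tub heater: 3590 W × 7.65 h × 7 d = 192,244 Wh = 192.2 kWh
portable space heater: 911 W × 2.88 h × 7 d = 18,366 Wh = 18.37 kWh
laptop: 25.4 W × 14.4 h × 7 d = 2,560 Wh = 2.56 kWh
dehumidifier: 733 W × 14 h × 7 d = 71,834 Wh = 71.83 kWh
Total energy = 192.2 + 18.37 + 2.56 + 71.83 = 285 kWh
Cost = 285 kWh × €0.127 = €36.20

€36.20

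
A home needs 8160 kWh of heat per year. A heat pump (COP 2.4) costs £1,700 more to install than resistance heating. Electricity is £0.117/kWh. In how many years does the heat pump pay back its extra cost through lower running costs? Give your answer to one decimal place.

3.1 years

Resistance: 8160 kWh × £0.117 = £954.72/yr
Heat pump: 8160 / 2.4 = 3400 kWh in → × £0.117 = £397.80/yr
Annual savings = £556.92
Payback = £1,700 / £556.92 = 3.05 years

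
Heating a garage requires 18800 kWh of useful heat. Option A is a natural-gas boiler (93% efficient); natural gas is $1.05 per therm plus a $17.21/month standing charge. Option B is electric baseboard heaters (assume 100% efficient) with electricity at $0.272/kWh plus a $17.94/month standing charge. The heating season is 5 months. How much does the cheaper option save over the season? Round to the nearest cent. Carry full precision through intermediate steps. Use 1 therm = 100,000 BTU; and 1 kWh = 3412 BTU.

$4393.03

Heat load = 18800 kWh × 3412 = 64,145,600 BTU
Gas: input = 64,145,600 / 0.93 = 68,973,763 BTU = 689.7 therm → 689.7 × $1.05 = $724.22; + 5 × $17.21 standing = $810.27
Electric: 64,145,600 BTU / 3412 = 18,800 kWh → × $0.272 = $5,113.60; + 5 × $17.94 standing = $5,203.30
Difference = |$810.27 − $5,203.30| = $4,393.03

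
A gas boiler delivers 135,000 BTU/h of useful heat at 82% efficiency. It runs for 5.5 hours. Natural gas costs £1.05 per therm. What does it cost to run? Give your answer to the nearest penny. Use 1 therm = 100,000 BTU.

£9.51

Heat delivered = 135,000 BTU/h × 5.5 h = 742,500 BTU
Gas input = 742,500 / 0.82 = 905,488 BTU
= 905,488 / 100,000 = 9.055 therm
Cost = 9.055 × £1.05/therm = £9.51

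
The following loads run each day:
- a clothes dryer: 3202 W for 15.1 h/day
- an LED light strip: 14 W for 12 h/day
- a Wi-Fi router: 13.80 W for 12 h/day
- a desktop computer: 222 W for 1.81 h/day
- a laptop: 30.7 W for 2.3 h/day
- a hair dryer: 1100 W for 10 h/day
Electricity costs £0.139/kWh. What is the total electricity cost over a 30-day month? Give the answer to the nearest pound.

clothes dryer: 3202 W × 15.1 h × 30 d = 1,450,506 Wh = 1,451 kWh
LED light strip: 14 W × 12 h × 30 d = 5,040 Wh = 5.04 kWh
Wi-Fi router: 13.80 W × 12 h × 30 d = 4,968 Wh = 4.968 kWh
desktop computer: 222 W × 1.81 h × 30 d = 12,055 Wh = 12.05 kWh
laptop: 30.7 W × 2.3 h × 30 d = 2,118 Wh = 2.118 kWh
hair dryer: 1100 W × 10 h × 30 d = 330,000 Wh = 330 kWh
Total energy = 1,451 + 5.04 + 4.968 + 12.05 + 2.118 + 330 = 1,805 kWh
Cost = 1,805 kWh × £0.139 = £250.85 ≈ £251

£251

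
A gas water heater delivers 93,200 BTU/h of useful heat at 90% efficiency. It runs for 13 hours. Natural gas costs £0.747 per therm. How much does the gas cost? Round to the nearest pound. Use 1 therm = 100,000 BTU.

£10

Heat delivered = 93,200 BTU/h × 13 h = 1,211,600 BTU
Gas input = 1,211,600 / 0.90 = 1,346,222 BTU
= 1,346,222 / 100,000 = 13.46 therm
Cost = 13.46 × £0.747/therm = £10.06 ≈ £10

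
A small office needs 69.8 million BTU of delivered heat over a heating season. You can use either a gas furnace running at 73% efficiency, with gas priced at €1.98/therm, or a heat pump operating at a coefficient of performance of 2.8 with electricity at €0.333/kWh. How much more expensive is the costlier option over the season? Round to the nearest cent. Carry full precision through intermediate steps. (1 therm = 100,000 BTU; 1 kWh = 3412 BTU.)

Heat load = 69.8 × 10⁶ BTU = 69,800,000 BTU
Gas: input = 69,800,000 / 0.73 = 95,616,438 BTU = 956.2 therm → 956.2 × €1.98 = €1,893.21
Heat pump: 69,800,000 BTU / 3412 = 20,460 kWh heat; / 2.8 = 7,306 kWh in → × €0.333 = €2,432.95
Difference = |€1,893.21 − €2,432.95| = €539.74

€539.74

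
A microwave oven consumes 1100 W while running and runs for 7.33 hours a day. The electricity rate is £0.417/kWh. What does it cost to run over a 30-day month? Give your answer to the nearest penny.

£100.87

Energy = 1100 W × 7.33 h/day × 30 days = 241,890 Wh = 241.9 kWh
Cost = 241.9 kWh × £0.417/kWh = £100.87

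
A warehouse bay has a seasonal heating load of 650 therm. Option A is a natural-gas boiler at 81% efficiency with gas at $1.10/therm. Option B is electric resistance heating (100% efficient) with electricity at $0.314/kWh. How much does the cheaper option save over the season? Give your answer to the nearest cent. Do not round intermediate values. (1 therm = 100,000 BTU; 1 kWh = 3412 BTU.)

$5099.11

Heat load = 650 therm × 100,000 = 65,000,000 BTU
Gas: input = 65,000,000 / 0.81 = 80,246,914 BTU = 802.5 therm → 802.5 × $1.10 = $882.72
Electric: 65,000,000 BTU / 3412 = 19,050 kWh → × $0.314 = $5,981.83
Difference = |$882.72 − $5,981.83| = $5,099.11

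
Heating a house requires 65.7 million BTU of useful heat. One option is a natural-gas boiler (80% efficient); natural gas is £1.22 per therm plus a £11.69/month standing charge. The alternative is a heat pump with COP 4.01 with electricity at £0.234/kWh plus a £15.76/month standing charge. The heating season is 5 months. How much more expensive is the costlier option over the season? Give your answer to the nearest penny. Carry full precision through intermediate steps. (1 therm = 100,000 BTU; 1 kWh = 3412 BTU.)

Heat load = 65.7 × 10⁶ BTU = 65,700,000 BTU
Gas: input = 65,700,000 / 0.80 = 82,125,000 BTU = 821.2 therm → 821.2 × £1.22 = £1,001.92; + 5 × £11.69 standing = £1,060.38
Heat pump: 65,700,000 BTU / 3412 = 19,260 kWh heat; / 4.01 = 4,802 kWh in → × £0.234 = £1,123.64; + 5 × £15.76 standing = £1,202.44
Difference = |£1,060.38 − £1,202.44| = £142.07

£142.07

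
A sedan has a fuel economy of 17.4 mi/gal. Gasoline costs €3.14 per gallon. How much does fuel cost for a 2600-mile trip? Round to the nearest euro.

€469

Fuel = 2600 mi / 17.4 mpg = 149.4 gal
Cost = 149.4 gal × €3.14/gal = €469.20 ≈ €469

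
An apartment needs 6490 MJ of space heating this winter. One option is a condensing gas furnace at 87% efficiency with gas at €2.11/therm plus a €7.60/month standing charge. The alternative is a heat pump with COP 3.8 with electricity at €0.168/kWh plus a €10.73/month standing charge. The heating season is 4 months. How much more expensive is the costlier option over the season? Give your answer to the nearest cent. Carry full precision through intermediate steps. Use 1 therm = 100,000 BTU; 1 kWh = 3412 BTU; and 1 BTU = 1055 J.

€56.97

Heat load = 6490 MJ = 6,490,000,000 J / 1055 = 6,151,659 BTU
Gas: input = 6,151,659 / 0.87 = 7,070,872 BTU = 70.71 therm → 70.71 × €2.11 = €149.20; + 4 × €7.60 standing = €179.60
Heat pump: 6,151,659 BTU / 3412 = 1,803 kWh heat; / 3.8 = 474.5 kWh in → × €0.168 = €79.71; + 4 × €10.73 standing = €122.63
Difference = |€179.60 − €122.63| = €56.97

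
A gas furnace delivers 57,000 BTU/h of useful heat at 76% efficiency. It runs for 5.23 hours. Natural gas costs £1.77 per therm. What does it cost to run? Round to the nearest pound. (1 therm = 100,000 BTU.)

Heat delivered = 57,000 BTU/h × 5.23 h = 298,110 BTU
Gas input = 298,110 / 0.76 = 392,250 BTU
= 392,250 / 100,000 = 3.922 therm
Cost = 3.922 × £1.77/therm = £6.94 ≈ £7

£7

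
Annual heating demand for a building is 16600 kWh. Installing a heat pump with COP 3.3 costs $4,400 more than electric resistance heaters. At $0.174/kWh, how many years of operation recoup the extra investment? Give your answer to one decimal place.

2.2 years

Resistance: 16600 kWh × $0.174 = $2,888.40/yr
Heat pump: 16600 / 3.3 = 5030 kWh in → × $0.174 = $875.27/yr
Annual savings = $2,013.13
Payback = $4,400 / $2,013.13 = 2.19 years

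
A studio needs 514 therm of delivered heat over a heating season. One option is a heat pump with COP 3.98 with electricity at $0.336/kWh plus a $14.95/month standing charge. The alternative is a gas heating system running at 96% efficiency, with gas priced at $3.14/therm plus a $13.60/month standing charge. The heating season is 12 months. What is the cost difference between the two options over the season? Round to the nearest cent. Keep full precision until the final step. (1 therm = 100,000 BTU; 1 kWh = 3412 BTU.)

Heat load = 514 therm × 100,000 = 51,400,000 BTU
Gas: input = 51,400,000 / 0.960 = 53,541,667 BTU = 535.4 therm → 535.4 × $3.14 = $1,681.21; + 12 × $13.60 standing = $1,844.41
Heat pump: 51,400,000 BTU / 3412 = 15,060 kWh heat; / 3.98 = 3,785 kWh in → × $0.336 = $1,271.78; + 12 × $14.95 standing = $1,451.18
Difference = |$1,844.41 − $1,451.18| = $393.23

$393.23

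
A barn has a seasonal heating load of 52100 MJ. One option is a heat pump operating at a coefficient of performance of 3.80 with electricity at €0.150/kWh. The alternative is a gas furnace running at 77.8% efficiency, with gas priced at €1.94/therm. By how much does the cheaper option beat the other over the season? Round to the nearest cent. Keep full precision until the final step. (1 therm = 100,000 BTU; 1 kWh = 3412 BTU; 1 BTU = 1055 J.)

Heat load = 52100 MJ = 52,100,000,000 J / 1055 = 49,383,886 BTU
Gas: input = 49,383,886 / 0.778 = 63,475,432 BTU = 634.8 therm → 634.8 × €1.94 = €1,231.42
Heat pump: 49,383,886 BTU / 3412 = 14,470 kWh heat; / 3.80 = 3,809 kWh in → × €0.150 = €571.33
Difference = |€1,231.42 − €571.33| = €660.10

€660.10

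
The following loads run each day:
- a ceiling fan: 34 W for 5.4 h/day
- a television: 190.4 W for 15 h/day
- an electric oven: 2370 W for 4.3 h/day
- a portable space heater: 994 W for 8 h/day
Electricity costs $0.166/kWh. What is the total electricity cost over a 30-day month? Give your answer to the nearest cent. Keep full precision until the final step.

$105.49

ceiling fan: 34 W × 5.4 h × 30 d = 5,508 Wh = 5.508 kWh
television: 190.4 W × 15 h × 30 d = 85,680 Wh = 85.68 kWh
electric oven: 2370 W × 4.3 h × 30 d = 305,730 Wh = 305.7 kWh
portable space heater: 994 W × 8 h × 30 d = 238,560 Wh = 238.6 kWh
Total energy = 5.508 + 85.68 + 305.7 + 238.6 = 635.5 kWh
Cost = 635.5 kWh × $0.166 = $105.49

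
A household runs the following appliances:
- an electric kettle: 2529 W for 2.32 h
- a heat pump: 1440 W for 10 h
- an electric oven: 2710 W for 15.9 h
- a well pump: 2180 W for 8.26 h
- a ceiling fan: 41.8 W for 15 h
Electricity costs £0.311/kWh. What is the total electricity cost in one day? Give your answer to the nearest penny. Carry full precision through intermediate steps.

electric kettle: 2529 W × 2.32 h = 5,867 Wh = 5.867 kWh
heat pump: 1440 W × 10 h = 14,400 Wh = 14.4 kWh
electric oven: 2710 W × 15.9 h = 43,089 Wh = 43.09 kWh
well pump: 2180 W × 8.26 h = 18,007 Wh = 18.01 kWh
ceiling fan: 41.8 W × 15 h = 627 Wh = 0.627 kWh
Total energy = 5.867 + 14.4 + 43.09 + 18.01 + 0.627 = 81.99 kWh
Cost = 81.99 kWh × £0.311 = £25.50

£25.50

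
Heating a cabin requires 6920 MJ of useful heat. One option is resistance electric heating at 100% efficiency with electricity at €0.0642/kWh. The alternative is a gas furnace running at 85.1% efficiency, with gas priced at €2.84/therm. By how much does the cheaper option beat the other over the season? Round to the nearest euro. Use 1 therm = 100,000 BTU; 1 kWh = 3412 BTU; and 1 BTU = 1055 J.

Heat load = 6920 MJ = 6,920,000,000 J / 1055 = 6,559,242 BTU
Gas: input = 6,559,242 / 0.851 = 7,707,687 BTU = 77.08 therm → 77.08 × €2.84 = €218.90
Electric: 6,559,242 BTU / 3412 = 1,922 kWh → × €0.0642 = €123.42
Difference = |€218.90 − €123.42| = €95.48 ≈ €95

€95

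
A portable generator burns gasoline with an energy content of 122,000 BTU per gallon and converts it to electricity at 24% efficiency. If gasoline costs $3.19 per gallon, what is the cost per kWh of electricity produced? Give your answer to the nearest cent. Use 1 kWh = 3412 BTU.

$0.37

Electrical output per gallon = 122,000 BTU × 0.24 / 3412 BTU/kWh = 8.581 kWh
Cost per kWh = $3.19 / 8.581 kWh = $0.372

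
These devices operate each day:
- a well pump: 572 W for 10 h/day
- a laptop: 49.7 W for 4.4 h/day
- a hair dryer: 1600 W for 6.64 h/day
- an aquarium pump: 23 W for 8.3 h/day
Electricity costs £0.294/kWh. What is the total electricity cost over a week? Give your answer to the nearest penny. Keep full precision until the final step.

£34.48

well pump: 572 W × 10 h × 7 d = 40,040 Wh = 40.04 kWh
laptop: 49.7 W × 4.4 h × 7 d = 1,531 Wh = 1.531 kWh
hair dryer: 1600 W × 6.64 h × 7 d = 74,368 Wh = 74.37 kWh
aquarium pump: 23 W × 8.3 h × 7 d = 1,336 Wh = 1.336 kWh
Total energy = 40.04 + 1.531 + 74.37 + 1.336 = 117.3 kWh
Cost = 117.3 kWh × £0.294 = £34.48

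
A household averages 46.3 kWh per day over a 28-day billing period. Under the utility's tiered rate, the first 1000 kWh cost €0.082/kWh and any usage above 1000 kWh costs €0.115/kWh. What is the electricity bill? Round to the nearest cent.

Usage = 46.3 kWh/day × 28 days = 1296.4 kWh
First 1000 kWh × €0.082 = €82.00
Remaining 296.4 kWh × €0.115 = €34.09
Total = €116.09

€116.09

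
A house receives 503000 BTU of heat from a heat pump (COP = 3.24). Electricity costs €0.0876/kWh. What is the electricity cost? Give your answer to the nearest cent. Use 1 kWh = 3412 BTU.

€3.99

Heat delivered = 503,000 BTU / 3412 = 147.4 kWh
Electrical input = 147.4 kWh / 3.24 = 45.5 kWh
Cost = 45.5 × €0.0876/kWh = €3.99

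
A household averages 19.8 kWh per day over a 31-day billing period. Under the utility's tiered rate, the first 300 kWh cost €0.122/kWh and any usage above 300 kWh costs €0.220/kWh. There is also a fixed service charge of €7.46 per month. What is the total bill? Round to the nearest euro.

Usage = 19.8 kWh/day × 31 days = 613.8 kWh
First 300 kWh × €0.122 = €36.60
Remaining 313.8 kWh × €0.220 = €69.04
Energy charge = €105.64; + service €7.46 = €113.10 ≈ €113

€113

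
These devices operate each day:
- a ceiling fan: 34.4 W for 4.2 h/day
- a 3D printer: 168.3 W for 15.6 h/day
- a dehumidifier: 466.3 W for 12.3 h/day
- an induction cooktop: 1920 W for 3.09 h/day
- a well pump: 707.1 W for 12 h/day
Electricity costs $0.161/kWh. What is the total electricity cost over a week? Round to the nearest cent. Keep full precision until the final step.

$25.83

ceiling fan: 34.4 W × 4.2 h × 7 d = 1,011 Wh = 1.011 kWh
3D printer: 168.3 W × 15.6 h × 7 d = 18,378 Wh = 18.38 kWh
dehumidifier: 466.3 W × 12.3 h × 7 d = 40,148 Wh = 40.15 kWh
induction cooktop: 1920 W × 3.09 h × 7 d = 41,530 Wh = 41.53 kWh
well pump: 707.1 W × 12 h × 7 d = 59,396 Wh = 59.4 kWh
Total energy = 1.011 + 18.38 + 40.15 + 41.53 + 59.4 = 160.5 kWh
Cost = 160.5 kWh × $0.161 = $25.83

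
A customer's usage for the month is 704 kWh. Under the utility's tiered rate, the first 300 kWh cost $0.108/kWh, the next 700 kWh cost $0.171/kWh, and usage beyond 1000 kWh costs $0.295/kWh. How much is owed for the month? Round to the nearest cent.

$101.48

First 300 kWh × $0.108 = $32.40
Next 404 kWh × $0.171 = $69.08
Remaining tier: 0 kWh (not reached)
Total = $101.48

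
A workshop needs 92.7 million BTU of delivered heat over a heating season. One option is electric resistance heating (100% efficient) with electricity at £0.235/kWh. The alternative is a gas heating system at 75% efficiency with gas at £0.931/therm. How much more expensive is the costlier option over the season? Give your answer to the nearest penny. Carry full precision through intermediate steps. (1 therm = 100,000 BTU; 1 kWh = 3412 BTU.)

£5233.96

Heat load = 92.7 × 10⁶ BTU = 92,700,000 BTU
Gas: input = 92,700,000 / 0.75 = 123,600,000 BTU = 1,236 therm → 1,236 × £0.931 = £1,150.72
Electric: 92,700,000 BTU / 3412 = 27,170 kWh → × £0.235 = £6,384.67
Difference = |£1,150.72 − £6,384.67| = £5,233.96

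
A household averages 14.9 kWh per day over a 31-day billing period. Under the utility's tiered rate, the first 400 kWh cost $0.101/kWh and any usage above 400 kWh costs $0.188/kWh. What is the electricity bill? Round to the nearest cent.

Usage = 14.9 kWh/day × 31 days = 461.9 kWh
First 400 kWh × $0.101 = $40.40
Remaining 61.9 kWh × $0.188 = $11.64
Total = $52.04

$52.04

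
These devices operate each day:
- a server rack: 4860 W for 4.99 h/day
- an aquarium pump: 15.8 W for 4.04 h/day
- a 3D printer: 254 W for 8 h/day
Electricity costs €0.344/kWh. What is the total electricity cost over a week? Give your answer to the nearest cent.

€63.44

server rack: 4860 W × 4.99 h × 7 d = 169,760 Wh = 169.8 kWh
aquarium pump: 15.8 W × 4.04 h × 7 d = 447 Wh = 0.4468 kWh
3D printer: 254 W × 8 h × 7 d = 14,224 Wh = 14.22 kWh
Total energy = 169.8 + 0.4468 + 14.22 = 184.4 kWh
Cost = 184.4 kWh × €0.344 = €63.44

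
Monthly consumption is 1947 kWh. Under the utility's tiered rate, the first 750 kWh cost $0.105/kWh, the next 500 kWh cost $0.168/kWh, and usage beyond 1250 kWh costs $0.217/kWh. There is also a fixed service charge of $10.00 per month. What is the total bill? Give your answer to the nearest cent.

$324.00

First 750 kWh × $0.105 = $78.75
Next 500 kWh × $0.168 = $84.00
Remaining 697 kWh × $0.217 = $151.25
Energy charge = $314.00; + service $10.00 = $324.00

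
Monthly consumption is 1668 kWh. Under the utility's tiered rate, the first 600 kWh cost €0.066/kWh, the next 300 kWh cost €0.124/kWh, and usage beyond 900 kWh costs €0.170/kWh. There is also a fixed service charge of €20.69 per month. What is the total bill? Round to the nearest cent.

First 600 kWh × €0.066 = €39.60
Next 300 kWh × €0.124 = €37.20
Remaining 768 kWh × €0.170 = €130.56
Energy charge = €207.36; + service €20.69 = €228.05

€228.05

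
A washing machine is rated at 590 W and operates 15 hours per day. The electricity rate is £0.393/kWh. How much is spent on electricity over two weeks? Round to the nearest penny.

Energy = 590 W × 15 h/day × 14 days = 123,900 Wh = 123.9 kWh
Cost = 123.9 kWh × £0.393/kWh = £48.69

£48.69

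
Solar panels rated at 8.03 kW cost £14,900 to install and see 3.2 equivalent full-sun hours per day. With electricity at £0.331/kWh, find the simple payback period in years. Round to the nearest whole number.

Daily generation = 8.03 kW × 3.2 h = 25.7 kWh
Annual generation = 25.7 × 365 = 9379 kWh
Annual savings = 9379 × £0.331 = £3,104.46
Payback = £14,900 / £3,104.46 = 4.8 years

5 years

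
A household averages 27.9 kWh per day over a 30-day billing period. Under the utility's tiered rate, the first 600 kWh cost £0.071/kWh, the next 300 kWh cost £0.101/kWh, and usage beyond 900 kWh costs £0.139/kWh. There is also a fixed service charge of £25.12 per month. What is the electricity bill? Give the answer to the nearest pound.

Usage = 27.9 kWh/day × 30 days = 837 kWh
First 600 kWh × £0.071 = £42.60
Next 237 kWh × £0.101 = £23.94
Remaining tier: 0 kWh (not reached)
Energy charge = £66.54; + service £25.12 = £91.66 ≈ £92

£92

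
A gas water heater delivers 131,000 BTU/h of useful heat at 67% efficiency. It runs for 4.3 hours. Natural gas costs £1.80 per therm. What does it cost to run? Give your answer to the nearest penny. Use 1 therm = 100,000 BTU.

£15.13

Heat delivered = 131,000 BTU/h × 4.3 h = 563,300 BTU
Gas input = 563,300 / 0.67 = 840,746 BTU
= 840,746 / 100,000 = 8.407 therm
Cost = 8.407 × £1.80/therm = £15.13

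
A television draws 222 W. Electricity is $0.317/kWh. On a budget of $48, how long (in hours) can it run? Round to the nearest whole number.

682 h

Energy budget = $48 / $0.317 per kWh = 151.4 kWh = 151,420 Wh
Runtime = 151,420 Wh / 222 W = 682.1 h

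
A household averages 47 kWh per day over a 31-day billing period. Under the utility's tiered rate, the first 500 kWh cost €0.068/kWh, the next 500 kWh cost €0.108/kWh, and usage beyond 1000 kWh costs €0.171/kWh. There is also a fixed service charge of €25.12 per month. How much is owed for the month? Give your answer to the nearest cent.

Usage = 47 kWh/day × 31 days = 1457 kWh
First 500 kWh × €0.068 = €34.00
Next 500 kWh × €0.108 = €54.00
Remaining 457 kWh × €0.171 = €78.15
Energy charge = €166.15; + service €25.12 = €191.27

€191.27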